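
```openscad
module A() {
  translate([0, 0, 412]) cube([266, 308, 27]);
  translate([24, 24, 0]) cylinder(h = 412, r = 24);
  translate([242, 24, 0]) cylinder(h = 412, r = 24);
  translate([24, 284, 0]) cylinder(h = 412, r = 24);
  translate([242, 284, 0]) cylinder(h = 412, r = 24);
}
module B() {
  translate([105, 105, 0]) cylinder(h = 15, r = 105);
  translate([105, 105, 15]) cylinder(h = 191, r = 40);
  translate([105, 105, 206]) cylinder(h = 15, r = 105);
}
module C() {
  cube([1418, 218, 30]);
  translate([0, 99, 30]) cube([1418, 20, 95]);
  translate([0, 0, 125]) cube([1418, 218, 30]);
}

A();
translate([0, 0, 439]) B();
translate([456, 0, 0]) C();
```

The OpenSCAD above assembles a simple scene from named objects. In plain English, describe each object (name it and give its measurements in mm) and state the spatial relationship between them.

A is a four-legged stool. The seat is 266×308 mm, 27 mm thick, top at z = 439 mm. It stands on four round legs, each 48 mm in diameter, from z = 0 to the seat underside, each leg's axis is inset half a diameter from the nearest pair of seat edges (so the leg's bounding box is flush with the corner).

B is a spool: two coaxial disc flanges of radius 105 mm and thickness 15 mm, joined by a core cylinder of radius 40 mm and height 191 mm. The lower flange rests on z = 0 and the three cylinders share a vertical axis.

C is an I-beam lying along x, 1418 mm long. Overall section height 155 mm. Two flanges 218 mm wide (y) and 30 mm thick, one on the floor and one at the top; a web 20 mm thick runs between them, centred on the flange width.

The spool is on top of the stool. The I-beam is on the floor beside the stool on its +x side.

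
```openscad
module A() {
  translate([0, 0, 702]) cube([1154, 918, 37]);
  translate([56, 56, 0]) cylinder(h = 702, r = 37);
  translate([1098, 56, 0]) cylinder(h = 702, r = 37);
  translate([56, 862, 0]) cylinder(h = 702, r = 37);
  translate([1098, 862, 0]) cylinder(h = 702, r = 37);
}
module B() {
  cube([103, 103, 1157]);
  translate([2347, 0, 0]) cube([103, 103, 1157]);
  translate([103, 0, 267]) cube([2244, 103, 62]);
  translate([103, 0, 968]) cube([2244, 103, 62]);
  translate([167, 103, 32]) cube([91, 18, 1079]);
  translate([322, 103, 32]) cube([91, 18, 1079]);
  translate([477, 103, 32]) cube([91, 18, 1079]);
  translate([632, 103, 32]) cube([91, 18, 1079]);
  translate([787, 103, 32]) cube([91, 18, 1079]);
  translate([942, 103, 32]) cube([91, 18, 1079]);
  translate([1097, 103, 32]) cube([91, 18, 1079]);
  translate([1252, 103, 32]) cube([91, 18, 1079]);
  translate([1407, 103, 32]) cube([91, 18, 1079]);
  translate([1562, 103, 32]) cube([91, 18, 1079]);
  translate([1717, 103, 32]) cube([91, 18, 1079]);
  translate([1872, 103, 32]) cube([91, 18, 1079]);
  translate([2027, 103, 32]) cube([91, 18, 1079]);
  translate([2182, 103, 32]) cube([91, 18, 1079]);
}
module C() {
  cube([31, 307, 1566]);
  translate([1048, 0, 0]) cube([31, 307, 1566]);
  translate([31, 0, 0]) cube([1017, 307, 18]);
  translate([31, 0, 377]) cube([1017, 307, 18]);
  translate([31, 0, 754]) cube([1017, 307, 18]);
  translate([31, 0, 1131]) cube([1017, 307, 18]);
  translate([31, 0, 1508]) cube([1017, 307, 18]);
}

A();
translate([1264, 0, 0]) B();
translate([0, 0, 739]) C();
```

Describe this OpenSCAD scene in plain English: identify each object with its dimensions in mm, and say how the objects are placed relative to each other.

A is a rectangular dining table. The top is 1154×918×37 mm with its upper surface at z = 739 mm. It stands on four round legs of 74 mm diameter, each leg's bounding box inset 19 mm from the nearest pair of top edges, running from the floor to the underside of the top.

B is a fence section. Two 103×103 mm posts, 1157 mm tall, stand on the floor with a clear span of 2244 mm between their inner faces. Two horizontal rails of 103×62 mm section span the gap between the posts with their undersides at z = 267 mm and z = 968 mm, flush with the posts' −y face. 14 pickets, each 91 mm wide, 18 mm thick and 1079 mm tall, are fixed to the +y face of the rails with their bottoms at z = 32 mm, evenly spaced across the span with equal gaps (rounded down to the nearest mm) at the −x end and between each pair — any rounding remainder accumulates at the +x end.

C is an open bookshelf. Two side panels, each 31 mm thick, 307 mm deep and 1566 mm tall, stand 1079 mm apart (outside-to-outside). Between them sit 5 shelves, each 18 mm thick and 307 mm deep, spanning the full gap between the sides. The bottom shelf rests on the floor (its underside at z = 0) and the clear gap between one shelf's top and the next shelf's underside is 359 mm.

The fence section is on the floor beside the table on its +x side. The bookshelf is on top of the table.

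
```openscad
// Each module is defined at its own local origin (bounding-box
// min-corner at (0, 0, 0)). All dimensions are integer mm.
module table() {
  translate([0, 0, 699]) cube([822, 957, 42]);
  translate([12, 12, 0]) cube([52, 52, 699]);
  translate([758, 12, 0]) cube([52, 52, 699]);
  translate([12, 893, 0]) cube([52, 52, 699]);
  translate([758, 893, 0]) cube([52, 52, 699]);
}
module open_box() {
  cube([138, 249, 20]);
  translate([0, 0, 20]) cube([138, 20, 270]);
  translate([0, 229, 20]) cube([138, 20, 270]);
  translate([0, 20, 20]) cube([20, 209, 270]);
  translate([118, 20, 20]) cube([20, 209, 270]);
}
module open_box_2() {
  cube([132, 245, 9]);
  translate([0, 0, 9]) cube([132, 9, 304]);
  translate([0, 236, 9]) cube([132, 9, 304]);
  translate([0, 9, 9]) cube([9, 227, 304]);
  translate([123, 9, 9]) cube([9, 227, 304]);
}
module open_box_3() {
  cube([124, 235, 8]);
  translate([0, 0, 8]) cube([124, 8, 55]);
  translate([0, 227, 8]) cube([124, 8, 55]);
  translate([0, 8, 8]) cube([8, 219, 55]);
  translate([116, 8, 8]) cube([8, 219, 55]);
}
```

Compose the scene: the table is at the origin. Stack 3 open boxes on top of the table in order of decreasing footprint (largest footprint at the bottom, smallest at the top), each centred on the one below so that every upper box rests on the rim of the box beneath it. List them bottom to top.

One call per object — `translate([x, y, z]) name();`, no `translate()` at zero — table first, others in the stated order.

table();
translate([342, 354, 741]) open_box();
translate([345, 356, 1031]) open_box_2();
translate([349, 361, 1344]) open_box_3();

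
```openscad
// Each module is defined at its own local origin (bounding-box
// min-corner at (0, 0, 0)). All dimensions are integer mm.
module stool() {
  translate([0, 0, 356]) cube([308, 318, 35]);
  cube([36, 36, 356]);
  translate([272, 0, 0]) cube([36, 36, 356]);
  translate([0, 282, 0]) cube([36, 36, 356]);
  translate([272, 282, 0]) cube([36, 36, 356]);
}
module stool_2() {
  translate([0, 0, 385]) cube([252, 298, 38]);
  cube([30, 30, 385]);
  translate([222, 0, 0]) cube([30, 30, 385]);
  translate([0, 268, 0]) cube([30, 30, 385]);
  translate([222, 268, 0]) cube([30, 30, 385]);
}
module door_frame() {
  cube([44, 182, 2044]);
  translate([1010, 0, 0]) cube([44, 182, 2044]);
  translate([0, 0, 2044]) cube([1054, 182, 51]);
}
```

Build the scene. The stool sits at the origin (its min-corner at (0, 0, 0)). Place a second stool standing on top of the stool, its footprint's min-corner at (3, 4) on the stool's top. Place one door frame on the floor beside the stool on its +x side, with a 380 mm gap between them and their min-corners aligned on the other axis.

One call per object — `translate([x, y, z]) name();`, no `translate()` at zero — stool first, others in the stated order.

stool();
translate([3, 4, 391]) stool_2();
translate([688, 0, 0]) door_frame();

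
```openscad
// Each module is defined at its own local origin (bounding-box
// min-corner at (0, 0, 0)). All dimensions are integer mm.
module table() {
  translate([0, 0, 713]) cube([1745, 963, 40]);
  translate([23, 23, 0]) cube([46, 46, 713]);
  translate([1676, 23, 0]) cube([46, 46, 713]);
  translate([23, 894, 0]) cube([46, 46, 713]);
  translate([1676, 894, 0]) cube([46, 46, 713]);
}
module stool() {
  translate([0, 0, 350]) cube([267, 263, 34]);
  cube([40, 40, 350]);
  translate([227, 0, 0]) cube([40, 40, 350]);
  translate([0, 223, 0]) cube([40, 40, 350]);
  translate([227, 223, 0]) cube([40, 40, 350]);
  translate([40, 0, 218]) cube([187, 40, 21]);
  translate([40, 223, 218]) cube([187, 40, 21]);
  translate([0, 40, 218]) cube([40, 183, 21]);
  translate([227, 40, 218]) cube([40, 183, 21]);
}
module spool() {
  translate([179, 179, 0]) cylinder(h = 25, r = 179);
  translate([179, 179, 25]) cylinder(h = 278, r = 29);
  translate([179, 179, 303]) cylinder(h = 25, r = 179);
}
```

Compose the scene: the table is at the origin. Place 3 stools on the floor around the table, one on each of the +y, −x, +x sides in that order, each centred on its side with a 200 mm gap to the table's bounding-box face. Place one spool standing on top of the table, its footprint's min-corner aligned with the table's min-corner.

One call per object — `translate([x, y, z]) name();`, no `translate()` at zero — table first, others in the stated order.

table();
translate([739, 1163, 0]) stool();
translate([-467, 350, 0]) stool();
translate([1945, 350, 0]) stool();
translate([0, 0, 753]) spool();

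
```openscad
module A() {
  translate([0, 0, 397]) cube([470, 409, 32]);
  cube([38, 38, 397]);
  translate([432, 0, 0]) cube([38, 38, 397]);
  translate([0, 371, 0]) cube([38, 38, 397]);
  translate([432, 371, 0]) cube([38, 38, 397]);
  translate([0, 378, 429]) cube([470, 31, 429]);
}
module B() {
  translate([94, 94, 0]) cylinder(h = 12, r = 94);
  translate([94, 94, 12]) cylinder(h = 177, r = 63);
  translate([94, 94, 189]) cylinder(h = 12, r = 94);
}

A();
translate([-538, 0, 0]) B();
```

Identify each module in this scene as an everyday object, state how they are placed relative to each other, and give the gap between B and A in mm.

The spool's nearest face is 350 mm from the chair's −x face.

A is a chair. B is a spool. The spool is on the floor beside the chair on its −x side. The gap between the spool and the chair is 350 mm.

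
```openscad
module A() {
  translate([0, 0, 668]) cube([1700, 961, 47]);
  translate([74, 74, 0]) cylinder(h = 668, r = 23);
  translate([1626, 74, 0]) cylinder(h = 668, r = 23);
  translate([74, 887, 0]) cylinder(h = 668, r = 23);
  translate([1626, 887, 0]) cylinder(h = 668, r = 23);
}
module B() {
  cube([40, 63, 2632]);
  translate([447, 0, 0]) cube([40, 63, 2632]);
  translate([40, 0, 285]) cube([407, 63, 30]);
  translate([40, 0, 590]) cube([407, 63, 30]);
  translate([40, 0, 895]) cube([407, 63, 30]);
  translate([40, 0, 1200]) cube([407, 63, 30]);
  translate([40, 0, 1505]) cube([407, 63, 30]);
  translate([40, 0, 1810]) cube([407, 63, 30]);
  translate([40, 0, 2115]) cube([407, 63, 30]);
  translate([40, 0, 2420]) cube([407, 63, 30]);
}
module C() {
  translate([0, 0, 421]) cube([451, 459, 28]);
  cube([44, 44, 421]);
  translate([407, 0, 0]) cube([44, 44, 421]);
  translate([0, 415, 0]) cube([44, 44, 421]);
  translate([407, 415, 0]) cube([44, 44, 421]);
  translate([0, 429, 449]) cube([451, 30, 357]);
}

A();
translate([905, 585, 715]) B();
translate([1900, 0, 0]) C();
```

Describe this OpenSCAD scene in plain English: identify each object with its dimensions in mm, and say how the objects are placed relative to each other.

A is a rectangular dining table. The top is 1700×961×47 mm with its upper surface at z = 715 mm. It stands on four round legs of 46 mm diameter, each leg's bounding box inset 51 mm from the nearest pair of top edges, running from the floor to the underside of the top.

B is a wooden ladder with two side rails of 40×63 mm section and 2632 mm height, set 487 mm apart overall. Between them run 8 rectangular rungs (63 mm deep, 30 mm thick), front faces flush with the rails' −y face. The bottom of the first rung is 285 mm above the floor and each subsequent rung is 305 mm higher than the one below.

C is a chair: 451×459 mm seat, 28 mm thick, top at z = 449 mm, on four 44 mm square corner legs flush with the seat edges. A 30 mm thick backrest slab spans the full seat width, extending 357 mm above the seat top, its back face flush with the seat's +y edge.

The ladder is on top of the table. The chair is on the floor beside the table on its +x side.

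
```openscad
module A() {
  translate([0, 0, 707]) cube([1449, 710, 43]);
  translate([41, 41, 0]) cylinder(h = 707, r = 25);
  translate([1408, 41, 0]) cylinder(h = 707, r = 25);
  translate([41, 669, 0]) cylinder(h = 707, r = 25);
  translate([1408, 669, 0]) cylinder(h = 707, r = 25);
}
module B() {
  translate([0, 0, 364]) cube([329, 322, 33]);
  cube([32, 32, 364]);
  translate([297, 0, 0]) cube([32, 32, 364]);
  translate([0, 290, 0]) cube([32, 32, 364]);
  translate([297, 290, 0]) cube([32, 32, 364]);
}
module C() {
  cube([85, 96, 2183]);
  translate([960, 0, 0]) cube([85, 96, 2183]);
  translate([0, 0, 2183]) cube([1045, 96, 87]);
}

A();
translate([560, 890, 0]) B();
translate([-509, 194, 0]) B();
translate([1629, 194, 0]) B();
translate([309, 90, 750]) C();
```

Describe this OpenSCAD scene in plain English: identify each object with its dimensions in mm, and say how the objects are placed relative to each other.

A is a table: top 1449 mm (x) × 710 mm (y), 43 mm thick, upper face at z = 750 mm, on four round legs of 50 mm diameter, each leg's bounding box inset 16 mm from the nearest pair of top edges, running from z = 0 to the bottom of the top.

B is a four-legged stool. The seat is a 329×322×33 mm slab whose top surface is at z = 397 mm; four square legs, each 32×32 mm in cross-section, run from the floor (z = 0) to the underside of the seat, each flush with a corner of the seat.

C is a rectangular door frame: two vertical jambs of 85×96 mm section, 2183 mm tall, with a clear opening 875 mm wide between their inner faces. A header 87 mm tall and 96 mm deep lies on top of the jambs and spans the full outside width.

Three stools sit around the table at the +y, −x, +x sides. The door frame is on top of the table.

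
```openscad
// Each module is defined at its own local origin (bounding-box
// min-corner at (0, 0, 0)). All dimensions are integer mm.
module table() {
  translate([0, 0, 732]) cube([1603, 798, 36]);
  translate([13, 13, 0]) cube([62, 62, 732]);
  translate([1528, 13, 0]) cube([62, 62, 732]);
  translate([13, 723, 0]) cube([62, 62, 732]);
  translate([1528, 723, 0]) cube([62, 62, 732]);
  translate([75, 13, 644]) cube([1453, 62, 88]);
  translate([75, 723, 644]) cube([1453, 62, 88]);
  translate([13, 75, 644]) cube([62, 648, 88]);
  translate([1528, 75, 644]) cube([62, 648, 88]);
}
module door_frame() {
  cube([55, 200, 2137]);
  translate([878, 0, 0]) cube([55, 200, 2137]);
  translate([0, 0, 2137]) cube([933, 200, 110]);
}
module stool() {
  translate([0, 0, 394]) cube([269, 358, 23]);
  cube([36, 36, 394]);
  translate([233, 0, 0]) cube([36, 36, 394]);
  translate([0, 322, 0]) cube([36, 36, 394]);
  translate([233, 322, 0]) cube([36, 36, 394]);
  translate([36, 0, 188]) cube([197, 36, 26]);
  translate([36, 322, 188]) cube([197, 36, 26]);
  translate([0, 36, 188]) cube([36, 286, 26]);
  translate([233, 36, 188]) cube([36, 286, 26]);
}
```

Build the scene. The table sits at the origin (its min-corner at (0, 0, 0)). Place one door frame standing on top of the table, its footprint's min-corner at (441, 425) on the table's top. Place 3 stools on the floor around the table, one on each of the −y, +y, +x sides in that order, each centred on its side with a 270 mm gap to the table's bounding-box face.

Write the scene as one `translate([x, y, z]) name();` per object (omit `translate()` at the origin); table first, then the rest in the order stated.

table();
translate([441, 425, 768]) door_frame();
translate([667, -628, 0]) stool();
translate([667, 1068, 0]) stool();
translate([1873, 220, 0]) stool();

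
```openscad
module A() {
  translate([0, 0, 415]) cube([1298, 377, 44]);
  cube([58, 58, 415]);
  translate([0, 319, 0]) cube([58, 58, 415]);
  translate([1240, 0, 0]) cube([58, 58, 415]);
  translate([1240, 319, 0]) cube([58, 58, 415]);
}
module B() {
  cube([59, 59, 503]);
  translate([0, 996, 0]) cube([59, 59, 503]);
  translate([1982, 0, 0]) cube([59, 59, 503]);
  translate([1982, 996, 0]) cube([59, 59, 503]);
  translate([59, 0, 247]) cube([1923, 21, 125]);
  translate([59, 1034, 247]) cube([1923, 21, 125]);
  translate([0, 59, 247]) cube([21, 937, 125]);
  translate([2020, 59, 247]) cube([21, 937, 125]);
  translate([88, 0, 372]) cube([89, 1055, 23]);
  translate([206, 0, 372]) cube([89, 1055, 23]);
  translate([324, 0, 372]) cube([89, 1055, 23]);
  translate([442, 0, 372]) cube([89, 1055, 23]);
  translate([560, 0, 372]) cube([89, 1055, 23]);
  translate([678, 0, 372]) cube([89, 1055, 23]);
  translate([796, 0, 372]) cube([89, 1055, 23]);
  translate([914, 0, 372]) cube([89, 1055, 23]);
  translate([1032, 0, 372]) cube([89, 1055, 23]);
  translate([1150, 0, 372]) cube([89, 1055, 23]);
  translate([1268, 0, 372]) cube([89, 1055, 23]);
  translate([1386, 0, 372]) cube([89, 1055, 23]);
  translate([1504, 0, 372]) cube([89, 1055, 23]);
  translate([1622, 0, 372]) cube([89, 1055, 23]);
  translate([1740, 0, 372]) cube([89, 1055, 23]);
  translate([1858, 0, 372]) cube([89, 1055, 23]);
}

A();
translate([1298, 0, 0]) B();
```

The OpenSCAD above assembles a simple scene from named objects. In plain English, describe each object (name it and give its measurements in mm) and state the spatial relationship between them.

A is a long wooden bench with a 1298 mm (x) × 377 mm (y) seat, 44 mm thick, its top surface 459 mm above the floor. Four 58 mm square legs at the seat corners, flush with the edges, run from z = 0 to the seat underside.

B is a bed frame 2041 mm long (x) by 1055 mm wide (y). Four 59×59 mm corner posts, 503 mm tall, at the corners of the footprint. Four rails of 21 mm thickness and 125 mm height run between adjacent posts with their undersides at z = 247 mm, their outer faces flush with the outside of the frame (the two x-running rails run between the posts' inner faces; the two y-running rails run between the posts' inner faces). 16 slats, each 89 mm wide (x) and 23 mm thick, lie across the top of the two x-running rails, running the full 1055 mm width of the frame in y; the slats are evenly spaced along x between the inner faces of the end posts with equal gaps (rounded down to the nearest mm) at the −x end and between each pair — any rounding remainder accumulates at the +x end.

The bed frame is against the bench's +x side, with their −y faces flush.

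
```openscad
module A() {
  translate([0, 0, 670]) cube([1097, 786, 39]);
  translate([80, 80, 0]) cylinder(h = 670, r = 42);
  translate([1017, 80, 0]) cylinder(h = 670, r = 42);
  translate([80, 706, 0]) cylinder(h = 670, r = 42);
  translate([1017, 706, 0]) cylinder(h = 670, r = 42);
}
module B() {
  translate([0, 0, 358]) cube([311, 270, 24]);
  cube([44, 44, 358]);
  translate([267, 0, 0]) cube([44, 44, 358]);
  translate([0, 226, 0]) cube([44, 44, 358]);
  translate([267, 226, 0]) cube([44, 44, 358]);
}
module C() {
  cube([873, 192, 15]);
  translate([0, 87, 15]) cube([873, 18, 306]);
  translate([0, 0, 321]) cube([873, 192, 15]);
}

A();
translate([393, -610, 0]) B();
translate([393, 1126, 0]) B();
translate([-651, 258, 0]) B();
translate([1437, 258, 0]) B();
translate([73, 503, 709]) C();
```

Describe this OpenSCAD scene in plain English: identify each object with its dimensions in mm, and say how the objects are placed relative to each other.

A is a rectangular dining table. The top is 1097×786×39 mm with its upper surface at z = 709 mm. It stands on four round legs of 84 mm diameter, each leg's bounding box inset 38 mm from the nearest pair of top edges, running from the floor to the underside of the top.

B is a four-legged stool. The seat is a 311×270×24 mm slab whose top surface is at z = 382 mm; four square legs, each 44×44 mm in cross-section, run from the floor (z = 0) to the underside of the seat, each flush with a corner of the seat.

C is an I-beam lying along x, 873 mm long. Overall section height 336 mm. Two flanges 192 mm wide (y) and 15 mm thick, one on the floor and one at the top; a web 18 mm thick runs between them, centred on the flange width.

Four stools sit around the table at the −y, +y, −x, +x sides. The I-beam is on top of the table.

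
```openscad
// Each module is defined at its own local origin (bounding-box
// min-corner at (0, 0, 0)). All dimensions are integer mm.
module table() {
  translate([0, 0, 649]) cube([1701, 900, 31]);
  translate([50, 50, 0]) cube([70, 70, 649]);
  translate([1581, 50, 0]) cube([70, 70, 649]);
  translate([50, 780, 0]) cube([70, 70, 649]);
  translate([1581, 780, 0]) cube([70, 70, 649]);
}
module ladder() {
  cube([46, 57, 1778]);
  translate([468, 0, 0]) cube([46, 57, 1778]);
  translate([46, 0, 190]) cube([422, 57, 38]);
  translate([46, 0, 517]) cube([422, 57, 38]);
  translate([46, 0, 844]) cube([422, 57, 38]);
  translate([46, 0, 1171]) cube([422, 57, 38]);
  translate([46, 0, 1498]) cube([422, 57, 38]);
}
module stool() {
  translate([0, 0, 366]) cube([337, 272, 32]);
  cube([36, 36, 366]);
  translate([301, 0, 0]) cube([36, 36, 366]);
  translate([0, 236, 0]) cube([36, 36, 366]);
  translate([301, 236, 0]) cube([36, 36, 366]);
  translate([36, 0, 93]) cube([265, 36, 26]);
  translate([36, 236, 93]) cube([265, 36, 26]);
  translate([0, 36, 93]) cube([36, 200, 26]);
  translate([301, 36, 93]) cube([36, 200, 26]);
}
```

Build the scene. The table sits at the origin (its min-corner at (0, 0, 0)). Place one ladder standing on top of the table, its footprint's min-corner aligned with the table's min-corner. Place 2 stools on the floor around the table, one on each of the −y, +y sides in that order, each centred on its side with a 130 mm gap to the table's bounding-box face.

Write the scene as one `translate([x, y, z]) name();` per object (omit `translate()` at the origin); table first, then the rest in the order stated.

table();
translate([0, 0, 680]) ladder();
translate([682, -402, 0]) stool();
translate([682, 1030, 0]) stool();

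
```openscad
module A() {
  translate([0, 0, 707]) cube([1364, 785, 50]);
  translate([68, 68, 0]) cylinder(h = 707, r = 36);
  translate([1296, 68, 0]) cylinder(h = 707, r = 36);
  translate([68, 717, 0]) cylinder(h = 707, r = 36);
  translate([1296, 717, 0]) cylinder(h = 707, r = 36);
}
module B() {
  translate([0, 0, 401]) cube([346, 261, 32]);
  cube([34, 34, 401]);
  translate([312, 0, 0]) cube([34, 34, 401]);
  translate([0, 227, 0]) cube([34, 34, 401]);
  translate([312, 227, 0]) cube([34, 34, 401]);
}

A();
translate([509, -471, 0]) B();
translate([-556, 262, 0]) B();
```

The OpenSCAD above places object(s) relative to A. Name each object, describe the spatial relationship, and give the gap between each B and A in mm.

Each stool's nearest face is 210 mm from the table's bounding box.

A is a table. B is a stool. Two stools sit around the table at the −y, −x sides. The gap between each stool and the table is 210 mm.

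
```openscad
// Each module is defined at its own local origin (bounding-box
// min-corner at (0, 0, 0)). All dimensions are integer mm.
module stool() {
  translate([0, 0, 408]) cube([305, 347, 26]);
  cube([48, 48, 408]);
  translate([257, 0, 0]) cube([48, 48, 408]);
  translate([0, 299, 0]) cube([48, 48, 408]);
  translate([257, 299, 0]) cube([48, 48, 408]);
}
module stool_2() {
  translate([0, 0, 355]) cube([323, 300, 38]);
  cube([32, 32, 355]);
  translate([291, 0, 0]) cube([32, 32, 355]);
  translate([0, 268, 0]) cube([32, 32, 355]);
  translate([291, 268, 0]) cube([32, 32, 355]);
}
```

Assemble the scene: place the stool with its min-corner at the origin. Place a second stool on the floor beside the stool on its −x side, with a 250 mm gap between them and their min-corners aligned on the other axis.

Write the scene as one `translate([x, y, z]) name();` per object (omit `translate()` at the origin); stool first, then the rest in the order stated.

stool();
translate([-573, 0, 0]) stool_2();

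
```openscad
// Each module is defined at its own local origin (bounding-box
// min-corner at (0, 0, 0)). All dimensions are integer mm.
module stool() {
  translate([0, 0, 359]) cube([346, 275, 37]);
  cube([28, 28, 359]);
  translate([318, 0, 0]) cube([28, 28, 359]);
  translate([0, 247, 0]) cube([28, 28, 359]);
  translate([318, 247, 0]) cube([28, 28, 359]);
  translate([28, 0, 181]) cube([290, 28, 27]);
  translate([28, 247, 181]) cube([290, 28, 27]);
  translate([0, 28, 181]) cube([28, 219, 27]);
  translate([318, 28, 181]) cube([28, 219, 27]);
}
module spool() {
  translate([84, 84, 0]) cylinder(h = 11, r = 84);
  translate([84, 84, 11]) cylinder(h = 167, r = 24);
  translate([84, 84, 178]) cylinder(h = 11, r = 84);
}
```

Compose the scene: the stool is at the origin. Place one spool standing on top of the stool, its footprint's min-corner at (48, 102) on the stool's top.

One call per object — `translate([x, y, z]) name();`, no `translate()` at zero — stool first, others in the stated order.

stool();
translate([48, 102, 396]) spool();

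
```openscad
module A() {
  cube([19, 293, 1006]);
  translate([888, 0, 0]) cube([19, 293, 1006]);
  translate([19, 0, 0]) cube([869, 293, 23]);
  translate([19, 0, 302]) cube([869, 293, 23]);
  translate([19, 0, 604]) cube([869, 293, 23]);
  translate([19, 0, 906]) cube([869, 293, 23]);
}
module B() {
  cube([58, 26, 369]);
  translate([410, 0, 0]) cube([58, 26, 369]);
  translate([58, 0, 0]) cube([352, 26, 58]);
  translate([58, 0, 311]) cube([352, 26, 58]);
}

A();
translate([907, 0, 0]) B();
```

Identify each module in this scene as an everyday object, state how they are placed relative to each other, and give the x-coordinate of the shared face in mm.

The bookshelf's +x face and the picture frame's −x face are both at x = 907 mm.

A is a bookshelf. B is a picture frame. The picture frame is against the bookshelf's +x side, with their −y faces flush. The x-coordinate of the shared face is 907 mm.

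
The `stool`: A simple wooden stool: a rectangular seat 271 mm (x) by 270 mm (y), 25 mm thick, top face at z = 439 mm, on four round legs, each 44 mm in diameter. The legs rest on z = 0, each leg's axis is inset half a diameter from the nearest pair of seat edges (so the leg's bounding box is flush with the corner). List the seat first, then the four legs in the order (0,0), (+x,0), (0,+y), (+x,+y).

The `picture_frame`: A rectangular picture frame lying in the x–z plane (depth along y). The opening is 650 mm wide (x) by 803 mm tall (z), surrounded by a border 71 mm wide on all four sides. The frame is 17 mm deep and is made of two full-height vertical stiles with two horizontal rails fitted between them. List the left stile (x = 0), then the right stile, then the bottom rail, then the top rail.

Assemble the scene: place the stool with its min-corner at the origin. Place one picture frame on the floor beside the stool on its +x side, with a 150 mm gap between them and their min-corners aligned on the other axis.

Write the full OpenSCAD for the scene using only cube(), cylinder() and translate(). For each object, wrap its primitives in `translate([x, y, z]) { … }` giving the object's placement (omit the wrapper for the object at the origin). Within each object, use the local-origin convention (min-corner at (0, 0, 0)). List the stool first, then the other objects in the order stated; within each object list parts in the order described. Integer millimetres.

translate([0, 0, 414]) cube([271, 270, 25]);
translate([22, 22, 0]) cylinder(h = 414, r = 22);
translate([249, 22, 0]) cylinder(h = 414, r = 22);
translate([22, 248, 0]) cylinder(h = 414, r = 22);
translate([249, 248, 0]) cylinder(h = 414, r = 22);
translate([421, 0, 0]) {
  cube([71, 17, 945]);
  translate([721, 0, 0]) cube([71, 17, 945]);
  translate([71, 0, 0]) cube([650, 17, 71]);
  translate([71, 0, 874]) cube([650, 17, 71]);
}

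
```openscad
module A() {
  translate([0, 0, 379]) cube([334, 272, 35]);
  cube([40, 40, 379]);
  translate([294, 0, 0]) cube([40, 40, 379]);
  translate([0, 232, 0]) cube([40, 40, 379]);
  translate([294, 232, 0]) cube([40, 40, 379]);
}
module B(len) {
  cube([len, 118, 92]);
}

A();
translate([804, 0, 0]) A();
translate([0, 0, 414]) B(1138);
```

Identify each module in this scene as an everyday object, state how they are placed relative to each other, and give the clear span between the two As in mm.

A is a stool. B is a beam. A beam spans the tops of two stools. The clear span between the two stools is 470 mm.

Second stool starts at x = 804; first ends at x = 334; clear span = 804 − 334 = 470 mm.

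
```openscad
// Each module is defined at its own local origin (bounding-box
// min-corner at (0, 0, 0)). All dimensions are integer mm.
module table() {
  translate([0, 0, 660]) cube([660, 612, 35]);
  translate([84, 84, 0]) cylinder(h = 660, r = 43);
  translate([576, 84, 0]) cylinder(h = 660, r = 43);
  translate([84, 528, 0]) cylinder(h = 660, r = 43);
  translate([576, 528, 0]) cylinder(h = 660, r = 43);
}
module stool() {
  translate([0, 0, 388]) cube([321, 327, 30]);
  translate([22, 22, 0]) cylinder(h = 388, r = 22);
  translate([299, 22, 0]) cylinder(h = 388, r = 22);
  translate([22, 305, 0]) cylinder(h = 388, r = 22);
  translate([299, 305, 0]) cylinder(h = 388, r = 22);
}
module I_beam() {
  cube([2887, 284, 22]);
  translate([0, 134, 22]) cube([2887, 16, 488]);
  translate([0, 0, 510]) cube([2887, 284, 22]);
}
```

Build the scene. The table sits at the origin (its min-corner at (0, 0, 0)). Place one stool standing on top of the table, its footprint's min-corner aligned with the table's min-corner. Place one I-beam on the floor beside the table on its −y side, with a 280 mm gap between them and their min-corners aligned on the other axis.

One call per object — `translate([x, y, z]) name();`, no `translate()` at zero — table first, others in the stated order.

table();
translate([0, 0, 695]) stool();
translate([0, -564, 0]) I_beam();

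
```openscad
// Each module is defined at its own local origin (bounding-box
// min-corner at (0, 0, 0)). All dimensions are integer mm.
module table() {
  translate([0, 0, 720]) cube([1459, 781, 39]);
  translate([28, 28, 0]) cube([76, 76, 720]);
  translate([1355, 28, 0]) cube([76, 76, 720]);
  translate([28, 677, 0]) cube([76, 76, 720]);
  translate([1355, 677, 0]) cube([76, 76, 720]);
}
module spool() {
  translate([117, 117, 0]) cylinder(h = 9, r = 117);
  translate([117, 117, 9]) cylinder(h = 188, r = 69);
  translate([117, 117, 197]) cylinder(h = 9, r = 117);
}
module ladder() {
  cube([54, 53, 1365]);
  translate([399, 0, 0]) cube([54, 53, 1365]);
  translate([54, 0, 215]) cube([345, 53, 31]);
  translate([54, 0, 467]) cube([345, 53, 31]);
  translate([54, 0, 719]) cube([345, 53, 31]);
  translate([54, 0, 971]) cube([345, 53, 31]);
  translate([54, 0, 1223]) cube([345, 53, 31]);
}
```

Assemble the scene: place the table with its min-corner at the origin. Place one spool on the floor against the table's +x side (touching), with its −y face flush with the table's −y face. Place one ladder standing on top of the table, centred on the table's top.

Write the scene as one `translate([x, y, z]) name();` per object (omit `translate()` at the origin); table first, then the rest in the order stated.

table();
translate([1459, 0, 0]) spool();
translate([503, 364, 759]) ladder();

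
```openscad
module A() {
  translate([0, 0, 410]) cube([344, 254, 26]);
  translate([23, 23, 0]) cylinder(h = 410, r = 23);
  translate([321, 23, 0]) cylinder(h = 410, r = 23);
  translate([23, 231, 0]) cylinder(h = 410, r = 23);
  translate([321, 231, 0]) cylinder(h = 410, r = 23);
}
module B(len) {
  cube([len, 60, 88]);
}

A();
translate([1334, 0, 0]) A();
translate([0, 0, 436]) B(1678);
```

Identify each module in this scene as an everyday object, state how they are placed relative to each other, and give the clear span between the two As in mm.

A is a stool. B is a beam. A beam spans the tops of two stools. The clear span between the two stools is 990 mm.

Second stool starts at x = 1334; first ends at x = 344; clear span = 1334 − 344 = 990 mm.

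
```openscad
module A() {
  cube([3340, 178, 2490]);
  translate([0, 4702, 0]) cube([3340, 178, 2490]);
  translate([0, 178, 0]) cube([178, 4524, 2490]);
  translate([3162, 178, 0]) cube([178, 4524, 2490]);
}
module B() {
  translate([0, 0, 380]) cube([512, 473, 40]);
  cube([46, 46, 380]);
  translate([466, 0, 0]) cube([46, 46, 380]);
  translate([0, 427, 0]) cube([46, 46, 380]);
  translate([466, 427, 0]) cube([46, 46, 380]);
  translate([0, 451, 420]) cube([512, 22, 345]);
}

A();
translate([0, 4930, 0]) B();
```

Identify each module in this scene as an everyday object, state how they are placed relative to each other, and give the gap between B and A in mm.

The chair's nearest face is 50 mm from the house frame's +y face.

A is a house frame. B is a chair. The chair is on the floor beside the house frame on its +y side. The gap between the chair and the house frame is 50 mm.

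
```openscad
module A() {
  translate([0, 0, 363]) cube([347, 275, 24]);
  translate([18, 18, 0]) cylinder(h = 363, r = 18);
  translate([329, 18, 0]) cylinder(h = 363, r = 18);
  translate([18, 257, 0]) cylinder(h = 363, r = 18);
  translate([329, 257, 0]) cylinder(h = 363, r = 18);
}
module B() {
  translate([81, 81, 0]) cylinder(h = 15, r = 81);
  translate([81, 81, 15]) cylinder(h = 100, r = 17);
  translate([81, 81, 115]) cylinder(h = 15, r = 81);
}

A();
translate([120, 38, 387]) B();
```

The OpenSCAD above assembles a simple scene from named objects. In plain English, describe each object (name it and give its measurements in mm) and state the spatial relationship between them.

A is a simple wooden stool: a rectangular seat 347 mm (x) by 275 mm (y), 24 mm thick, top face at z = 387 mm, on four round legs, each 36 mm in diameter. The legs rest on z = 0, each leg's axis is inset half a diameter from the nearest pair of seat edges (so the leg's bounding box is flush with the corner).

B is a spool: two coaxial disc flanges of radius 81 mm and thickness 15 mm, joined by a core cylinder of radius 17 mm and height 100 mm. The lower flange rests on z = 0 and the three cylinders share a vertical axis.

The spool is on top of the stool.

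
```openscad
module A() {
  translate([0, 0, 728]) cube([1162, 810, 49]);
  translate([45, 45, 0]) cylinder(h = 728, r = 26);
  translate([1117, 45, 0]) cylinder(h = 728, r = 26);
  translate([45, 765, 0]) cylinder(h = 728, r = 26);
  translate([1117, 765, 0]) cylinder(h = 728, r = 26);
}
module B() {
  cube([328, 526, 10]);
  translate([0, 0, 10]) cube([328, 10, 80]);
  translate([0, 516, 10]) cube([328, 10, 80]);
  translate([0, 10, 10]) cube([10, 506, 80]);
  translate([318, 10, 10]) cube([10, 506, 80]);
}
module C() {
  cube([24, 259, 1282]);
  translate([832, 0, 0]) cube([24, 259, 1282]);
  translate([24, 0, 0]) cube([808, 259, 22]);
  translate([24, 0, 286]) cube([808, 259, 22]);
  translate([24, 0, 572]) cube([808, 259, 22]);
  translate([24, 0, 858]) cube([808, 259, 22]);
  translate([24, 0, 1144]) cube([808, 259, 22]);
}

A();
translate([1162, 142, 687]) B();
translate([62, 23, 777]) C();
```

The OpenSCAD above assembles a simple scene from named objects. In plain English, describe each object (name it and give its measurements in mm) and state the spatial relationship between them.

A is a table with a 1162×810 mm rectangular top, 49 mm thick, top surface at z = 777 mm, supported by four round legs of 52 mm diameter, each leg's bounding box inset 19 mm from the nearest pair of top edges, running from the floor.

B is an open-topped rectangular box: outside dimensions 328×526×90 mm, with a uniform wall and base thickness of 10 mm. The base is a full 328×526 slab on the floor; four walls sit on top of the base. The front and back walls (the −y and +y sides) span the full width; the two side walls fit between them.

C is an open bookshelf. Two side panels, each 24 mm thick, 259 mm deep and 1282 mm tall, stand 856 mm apart (outside-to-outside). Between them sit 5 shelves, each 22 mm thick and 259 mm deep, spanning the full gap between the sides. The bottom shelf rests on the floor (its underside at z = 0) and the clear gap between one shelf's top and the next shelf's underside is 264 mm.

The open box is beside the table with their tops flush at z = 777. The bookshelf is on top of the table.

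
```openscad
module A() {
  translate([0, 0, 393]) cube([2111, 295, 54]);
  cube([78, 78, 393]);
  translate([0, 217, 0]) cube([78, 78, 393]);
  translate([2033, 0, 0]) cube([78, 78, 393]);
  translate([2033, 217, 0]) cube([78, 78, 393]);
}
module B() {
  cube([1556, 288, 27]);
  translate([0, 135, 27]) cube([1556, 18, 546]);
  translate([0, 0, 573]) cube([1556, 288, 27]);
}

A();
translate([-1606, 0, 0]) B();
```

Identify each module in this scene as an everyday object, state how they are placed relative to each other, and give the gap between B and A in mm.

A is a bench. B is an I-beam. The I-beam is on the floor beside the bench on its −x side. The gap between the I-beam and the bench is 50 mm.

The I-beam's nearest face is 50 mm from the bench's −x face.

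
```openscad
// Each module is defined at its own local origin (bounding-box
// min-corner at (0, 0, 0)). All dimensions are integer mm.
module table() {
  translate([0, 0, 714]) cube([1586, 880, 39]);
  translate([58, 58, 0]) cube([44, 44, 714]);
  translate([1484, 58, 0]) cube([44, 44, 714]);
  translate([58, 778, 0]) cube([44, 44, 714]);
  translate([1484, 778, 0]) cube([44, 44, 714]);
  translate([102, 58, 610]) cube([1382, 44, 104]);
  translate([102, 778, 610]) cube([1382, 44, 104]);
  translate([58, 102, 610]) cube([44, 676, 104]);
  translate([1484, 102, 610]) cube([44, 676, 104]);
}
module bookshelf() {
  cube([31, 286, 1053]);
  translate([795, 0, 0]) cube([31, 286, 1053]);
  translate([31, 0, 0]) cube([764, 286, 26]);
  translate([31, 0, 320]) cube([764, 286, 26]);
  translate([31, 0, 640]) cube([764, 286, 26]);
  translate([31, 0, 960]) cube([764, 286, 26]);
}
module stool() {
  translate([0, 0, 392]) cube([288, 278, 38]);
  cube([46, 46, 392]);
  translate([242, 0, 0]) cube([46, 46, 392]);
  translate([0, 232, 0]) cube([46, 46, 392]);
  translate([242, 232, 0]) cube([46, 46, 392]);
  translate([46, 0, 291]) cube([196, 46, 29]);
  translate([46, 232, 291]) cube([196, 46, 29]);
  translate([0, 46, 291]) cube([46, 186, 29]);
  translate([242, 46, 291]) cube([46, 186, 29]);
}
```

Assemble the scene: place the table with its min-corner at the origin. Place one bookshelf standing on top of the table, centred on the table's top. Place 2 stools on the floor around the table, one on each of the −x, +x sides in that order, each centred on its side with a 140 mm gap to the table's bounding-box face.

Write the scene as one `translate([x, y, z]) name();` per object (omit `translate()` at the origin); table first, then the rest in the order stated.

table();
translate([380, 297, 753]) bookshelf();
translate([-428, 301, 0]) stool();
translate([1726, 301, 0]) stool();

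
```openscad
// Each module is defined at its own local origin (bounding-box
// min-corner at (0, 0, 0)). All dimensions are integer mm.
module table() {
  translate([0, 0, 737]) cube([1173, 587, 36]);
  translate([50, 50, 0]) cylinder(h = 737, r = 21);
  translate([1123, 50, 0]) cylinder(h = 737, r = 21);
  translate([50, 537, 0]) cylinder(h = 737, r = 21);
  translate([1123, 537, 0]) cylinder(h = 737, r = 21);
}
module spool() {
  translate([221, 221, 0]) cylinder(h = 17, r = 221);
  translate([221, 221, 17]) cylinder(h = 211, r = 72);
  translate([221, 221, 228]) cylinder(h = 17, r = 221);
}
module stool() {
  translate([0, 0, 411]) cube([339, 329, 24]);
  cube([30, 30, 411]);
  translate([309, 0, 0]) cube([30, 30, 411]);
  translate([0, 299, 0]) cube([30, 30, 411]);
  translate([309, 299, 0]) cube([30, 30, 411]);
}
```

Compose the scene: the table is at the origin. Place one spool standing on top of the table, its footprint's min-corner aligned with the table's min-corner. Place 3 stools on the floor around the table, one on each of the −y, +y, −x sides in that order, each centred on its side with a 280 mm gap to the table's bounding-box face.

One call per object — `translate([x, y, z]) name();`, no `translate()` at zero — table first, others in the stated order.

table();
translate([0, 0, 773]) spool();
translate([417, -609, 0]) stool();
translate([417, 867, 0]) stool();
translate([-619, 129, 0]) stool();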